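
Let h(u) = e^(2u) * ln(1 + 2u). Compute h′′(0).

4

Take the Cauchy product of the two expansions.
From the series, [u^2] h = 2; multiply by 2! = 2 to get 4.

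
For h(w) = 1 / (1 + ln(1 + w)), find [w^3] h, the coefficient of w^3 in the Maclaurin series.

Expand as Σ (-1)^k u^k with u equal to the inner function's series.
h(0) = 1
h′(0) = -1
h′′(0) = 3
h′′′(0) = -14

-7/3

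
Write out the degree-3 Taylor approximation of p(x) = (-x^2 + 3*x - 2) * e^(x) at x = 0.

Multiply each power in the prefactor through the base expansion.

x^3/6 + x^2 + x - 2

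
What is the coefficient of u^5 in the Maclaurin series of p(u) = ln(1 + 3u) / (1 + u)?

Multiply the two series term by term and collect like powers.
p(0) = 0
p′(0) = 3
p′′(0) = -15
p′′′(0) = 99
p^(4)(0) = -882
p^(5)(0) = 10242
Then c_k = p^(k)(0)/k! gives each Taylor coefficient.

1707/20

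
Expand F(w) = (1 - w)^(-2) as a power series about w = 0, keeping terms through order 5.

6*w^5 + 5*w^4 + 4*w^3 + 3*w^2 + 2*w + 1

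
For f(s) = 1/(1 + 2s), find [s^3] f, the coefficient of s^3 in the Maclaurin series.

-8

Apply the Taylor formula c_k = f^(k)(a)/k!.
[s^0] = 1;  [s^1] = -2;  [s^2] = 4;  [s^3] = -8.
So c_3 = f′′′(0)/3! = -8.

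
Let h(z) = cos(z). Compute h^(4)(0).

1

The coefficient of z^4 in the expansion is 1/24, so h^(4)(0) = 4! * (1/24) = 1.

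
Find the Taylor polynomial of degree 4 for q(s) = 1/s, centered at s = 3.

(s - 3)^4/243 - (s - 3)^3/81 + (s - 3)^2/27 - (s - 3)/9 + 1/3

[(s - 3)^0] = 1/3;  [(s - 3)^1] = -1/9;  [(s - 3)^2] = 1/27;  [(s - 3)^3] = -1/81;  [(s - 3)^4] = 1/243.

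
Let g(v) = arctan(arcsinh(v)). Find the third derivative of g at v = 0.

-3

Plug the Maclaurin series of the inner function into that of the outer and collect terms.
From the series, [v^3] g = -1/2; multiply by 3! = 6 to get -3.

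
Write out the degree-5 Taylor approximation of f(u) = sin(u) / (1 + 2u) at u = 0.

1841*u^5/120 - 23*u^4/3 + 23*u^3/6 - 2*u^2 + u

Expand each factor separately, then convolve coefficients.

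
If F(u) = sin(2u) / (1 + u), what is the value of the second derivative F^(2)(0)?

-4

Multiply the two series term by term and collect like powers.
From the series, [u^2] F = -2; multiply by 2! = 2 to get -4.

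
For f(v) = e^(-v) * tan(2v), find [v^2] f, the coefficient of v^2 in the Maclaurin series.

Write out both Maclaurin series and multiply, keeping only the needed powers.
f(0) = 0
f′(0) = 2
f′′(0) = -4
So c_2 = f′′(0)/2! = -2.

-2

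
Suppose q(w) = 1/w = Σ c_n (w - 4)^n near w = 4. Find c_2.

1/64

[(w - 4)^0] = 1/4;  [(w - 4)^1] = -1/16;  [(w - 4)^2] = 1/64.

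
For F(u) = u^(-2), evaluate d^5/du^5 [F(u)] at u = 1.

The coefficient of (u - 1)^5 in the expansion is -6, so F^(5)(1) = 5! * (-6) = -720.

-720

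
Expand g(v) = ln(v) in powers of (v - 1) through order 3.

[(v - 1)^0] = 0;  [(v - 1)^1] = 1;  [(v - 1)^2] = -1/2;  [(v - 1)^3] = 1/3.

(v - 1)^3/3 - (v - 1)^2/2 + (v - 1)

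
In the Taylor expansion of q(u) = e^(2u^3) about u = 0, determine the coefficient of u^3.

q(0) = 1
q′(0) = 0
q′′(0) = 0
q′′′(0) = 12
Then c_k = q^(k)(0)/k! gives each Taylor coefficient.

2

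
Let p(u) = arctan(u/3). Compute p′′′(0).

The coefficient of u^3 in the expansion is -1/81, so p′′′(0) = 3! * (-1/81) = -2/27.

-2/27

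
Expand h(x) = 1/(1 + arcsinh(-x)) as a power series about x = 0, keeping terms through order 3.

Compose series: expand the inner function first, then feed it into the outer expansion.
h(0) = 1
h′(0) = 1
h′′(0) = 2
h′′′(0) = 5
Then c_k = h^(k)(0)/k! gives each Taylor coefficient.

5*x^3/6 + x^2 + x + 1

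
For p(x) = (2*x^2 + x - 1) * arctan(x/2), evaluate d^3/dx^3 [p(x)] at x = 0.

25/4

Distribute the polynomial across the series and collect like powers.
From the series, [x^3] p = 25/24; multiply by 3! = 6 to get 25/4.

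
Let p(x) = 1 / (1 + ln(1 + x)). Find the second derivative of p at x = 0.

3

Use the geometric series for the reciprocal, then substitute.
The coefficient of x^2 in the expansion is 3/2, so p′′(0) = 2! * (3/2) = 3.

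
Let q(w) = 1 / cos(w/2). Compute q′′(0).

1/4

Write the quotient as an unknown series and match coefficients against numerator = denominator · series.
From the series, [w^2] q = 1/8; multiply by 2! = 2 to get 1/4.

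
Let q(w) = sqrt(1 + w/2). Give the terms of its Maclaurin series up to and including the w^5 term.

7*w^5/8192 - 5*w^4/2048 + w^3/128 - w^2/32 + w/4 + 1

Apply the Taylor formula c_k = f^(k)(a)/k!.
[w^0] = 1;  [w^1] = 1/4;  [w^2] = -1/32;  [w^3] = 1/128;  [w^4] = -5/2048;  [w^5] = 7/8192.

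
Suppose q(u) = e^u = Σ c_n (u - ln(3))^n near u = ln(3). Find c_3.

1/2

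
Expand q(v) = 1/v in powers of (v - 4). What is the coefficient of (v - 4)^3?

Apply the Taylor formula c_k = f^(k)(a)/k!.
q(4) = 1/4
q′(4) = -1/16
q′′(4) = 1/32
q′′′(4) = -3/128
Dividing each by k! gives the coefficients c_0, ..., c_3.

-1/256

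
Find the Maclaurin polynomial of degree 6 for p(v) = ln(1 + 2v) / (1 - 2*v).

Expand 1/(denominator) as a geometric series and multiply by the numerator's series.
p(0) = 0
p′(0) = 2
p′′(0) = 4
p′′′(0) = 40
p^(4)(0) = 224
p^(5)(0) = 3008
p^(6)(0) = 28416
The Taylor polynomial is Σ p^(k)(0)/k! · v^k.

592*v^6/15 + 376*v^5/15 + 28*v^4/3 + 20*v^3/3 + 2*v^2 + 2*v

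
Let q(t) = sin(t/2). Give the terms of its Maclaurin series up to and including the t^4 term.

-t^3/48 + t/2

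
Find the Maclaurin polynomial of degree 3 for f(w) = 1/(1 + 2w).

f(0) = 1
f′(0) = -2
f′′(0) = 8
f′′′(0) = -48

-8*w^3 + 4*w^2 - 2*w + 1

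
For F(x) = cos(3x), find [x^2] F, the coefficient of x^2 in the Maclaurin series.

Differentiate repeatedly and evaluate at the center.

-9/2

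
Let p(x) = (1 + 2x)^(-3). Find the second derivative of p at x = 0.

The coefficient of x^2 in the expansion is 24, so p′′(0) = 2! * (24) = 48.

48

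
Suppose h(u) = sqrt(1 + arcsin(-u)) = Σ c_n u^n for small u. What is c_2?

-1/8

Let u equal the inner series; expand the outer function in u and truncate.
h(0) = 1
h′(0) = -1/2
h′′(0) = -1/4
So c_2 = h′′(0)/2! = -1/8.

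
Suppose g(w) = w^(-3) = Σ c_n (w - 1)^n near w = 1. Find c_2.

6

[(w - 1)^0] = 1;  [(w - 1)^1] = -3;  [(w - 1)^2] = 6.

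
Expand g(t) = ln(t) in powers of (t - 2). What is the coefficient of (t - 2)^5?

g(2) = ln(2)
g′(2) = 1/2
g′′(2) = -1/4
g′′′(2) = 1/4
g^(4)(2) = -3/8
g^(5)(2) = 3/4

1/160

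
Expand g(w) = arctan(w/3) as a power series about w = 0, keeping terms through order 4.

-w^3/81 + w/3

Compute the successive derivatives at the expansion point and divide by k!.
[w^0] = 0;  [w^1] = 1/3;  [w^2] = 0;  [w^3] = -1/81;  [w^4] = 0.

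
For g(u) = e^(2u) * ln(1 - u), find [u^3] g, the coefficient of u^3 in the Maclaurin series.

Take the Cauchy product of the two expansions.
[u^0] = 0;  [u^1] = -1;  [u^2] = -5/2;  [u^3] = -10/3.

-10/3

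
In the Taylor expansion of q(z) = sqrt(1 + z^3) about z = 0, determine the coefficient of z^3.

Differentiate repeatedly and evaluate at the center.
So c_3 = q′′′(0)/3! = 1/2.

1/2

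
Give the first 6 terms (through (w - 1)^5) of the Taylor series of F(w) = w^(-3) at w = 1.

Use the known series and substitute for the argument.
F(1) = 1
F′(1) = -3
F′′(1) = 12
F′′′(1) = -60
F^(4)(1) = 360
F^(5)(1) = -2520
Then c_k = F^(k)(1)/k! gives each Taylor coefficient.

-21*(w - 1)^5 + 15*(w - 1)^4 - 10*(w - 1)^3 + 6*(w - 1)^2 - 3*(w - 1) + 1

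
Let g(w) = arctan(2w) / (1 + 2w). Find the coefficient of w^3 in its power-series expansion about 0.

Multiply the two series term by term and collect like powers.
[w^0] = 0;  [w^1] = 2;  [w^2] = -4;  [w^3] = 16/3.
So c_3 = g′′′(0)/3! = 16/3.

16/3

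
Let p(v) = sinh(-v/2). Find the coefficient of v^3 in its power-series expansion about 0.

Differentiate repeatedly and evaluate at the center.
p(0) = 0
p′(0) = -1/2
p′′(0) = 0
p′′′(0) = -1/8

-1/48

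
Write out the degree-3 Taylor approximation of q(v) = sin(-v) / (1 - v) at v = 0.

-5*v^3/6 - v^2 - v

Use 1/(1 - r) = Σ r^k on the denominator, then take the Cauchy product.
q(0) = 0
q′(0) = -1
q′′(0) = -2
q′′′(0) = -5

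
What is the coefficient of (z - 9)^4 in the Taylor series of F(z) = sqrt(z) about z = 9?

-5/279936

Differentiate repeatedly and evaluate at the center.
So c_4 = F^(4)(9)/4! = -5/279936.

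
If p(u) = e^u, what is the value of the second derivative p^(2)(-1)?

e^(-1)

The coefficient of (u + 1)^2 in the expansion is e^(-1)/2, so p′′(-1) = 2! * (e^(-1)/2) = e^(-1).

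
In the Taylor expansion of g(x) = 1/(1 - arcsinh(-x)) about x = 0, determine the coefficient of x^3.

-5/6

Plug the Maclaurin series of the inner function into that of the outer and collect terms.
g(0) = 1
g′(0) = -1
g′′(0) = 2
g′′′(0) = -5
So c_3 = g′′′(0)/3! = -5/6.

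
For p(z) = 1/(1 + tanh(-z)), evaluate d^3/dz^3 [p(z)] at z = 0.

Let u equal the inner series; expand the outer function in u and truncate.
The coefficient of z^3 in the expansion is 2/3, so p′′′(0) = 3! * (2/3) = 4.

4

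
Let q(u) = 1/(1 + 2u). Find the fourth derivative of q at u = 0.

Use the known series and substitute for the argument.
From the series, [u^4] q = 16; multiply by 4! = 24 to get 384.

384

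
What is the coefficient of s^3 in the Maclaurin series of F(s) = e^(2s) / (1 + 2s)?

-8/3

Expand each factor separately, then convolve coefficients.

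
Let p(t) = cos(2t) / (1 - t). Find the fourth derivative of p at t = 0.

Use 1/(1 - r) = Σ r^k on the denominator, then take the Cauchy product.
The coefficient of t^4 in the expansion is -1/3, so p^(4)(0) = 4! * (-1/3) = -8.

-8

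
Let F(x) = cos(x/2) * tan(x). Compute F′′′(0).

5/4

Take the Cauchy product of the two expansions.
The coefficient of x^3 in the expansion is 5/24, so F′′′(0) = 3! * (5/24) = 5/4.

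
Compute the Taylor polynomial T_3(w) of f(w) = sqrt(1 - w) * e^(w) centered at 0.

-13*w^3/48 - w^2/8 + w/2 + 1

Write out both Maclaurin series and multiply, keeping only the needed powers.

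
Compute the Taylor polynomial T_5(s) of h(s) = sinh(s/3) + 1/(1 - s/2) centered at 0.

3649*s^5/116640 + s^4/16 + 85*s^3/648 + s^2/4 + 5*s/6 + 1

Add the two expansions coefficient-wise.
h(0) = 1
h′(0) = 5/6
h′′(0) = 1/2
h′′′(0) = 85/108
h^(4)(0) = 3/2
h^(5)(0) = 3649/972
Dividing each by k! gives the coefficients c_0, ..., c_5.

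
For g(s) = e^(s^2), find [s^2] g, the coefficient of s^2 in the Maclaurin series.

1

g(0) = 1
g′(0) = 0
g′′(0) = 2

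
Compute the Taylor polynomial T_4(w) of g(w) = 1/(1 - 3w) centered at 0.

Apply the Taylor formula c_k = f^(k)(a)/k!.
g(0) = 1
g′(0) = 3
g′′(0) = 18
g′′′(0) = 162
g^(4)(0) = 1944
The Taylor polynomial is Σ g^(k)(0)/k! · w^k.

81*w^4 + 27*w^3 + 9*w^2 + 3*w + 1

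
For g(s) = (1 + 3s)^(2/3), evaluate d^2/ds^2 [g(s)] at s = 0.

From the series, [s^2] g = -1; multiply by 2! = 2 to get -2.

-2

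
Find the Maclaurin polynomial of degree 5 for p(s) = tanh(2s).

p(0) = 0
p′(0) = 2
p′′(0) = 0
p′′′(0) = -16
p^(4)(0) = 0
p^(5)(0) = 512
The Taylor polynomial is Σ p^(k)(0)/k! · s^k.

64*s^5/15 - 8*s^3/3 + 2*s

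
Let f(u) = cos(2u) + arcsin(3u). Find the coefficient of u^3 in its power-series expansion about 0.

Expand each term separately and add.
f(0) = 1
f′(0) = 3
f′′(0) = -4
f′′′(0) = 27

9/2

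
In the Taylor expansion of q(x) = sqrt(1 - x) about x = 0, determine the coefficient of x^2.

Differentiate repeatedly and evaluate at the center.
q(0) = 1
q′(0) = -1/2
q′′(0) = -1/4
So c_2 = q′′(0)/2! = -1/8.

-1/8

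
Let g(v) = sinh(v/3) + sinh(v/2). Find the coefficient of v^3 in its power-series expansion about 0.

35/1296

Combine the two series term by term.
g(0) = 0
g′(0) = 5/6
g′′(0) = 0
g′′′(0) = 35/216
So c_3 = g′′′(0)/3! = 35/1296.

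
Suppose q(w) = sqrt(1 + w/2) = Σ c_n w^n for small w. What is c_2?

-1/32

Apply the Taylor formula c_k = f^(k)(a)/k!.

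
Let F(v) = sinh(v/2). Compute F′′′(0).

1/8

The coefficient of v^3 in the expansion is 1/48, so F′′′(0) = 3! * (1/48) = 1/8.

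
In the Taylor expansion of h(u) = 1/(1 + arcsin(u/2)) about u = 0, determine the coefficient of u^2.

1/4

Compose series: expand the inner function first, then feed it into the outer expansion.
h(0) = 1
h′(0) = -1/2
h′′(0) = 1/2
So c_2 = h′′(0)/2! = 1/4.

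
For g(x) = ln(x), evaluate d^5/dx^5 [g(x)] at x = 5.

24/3125

Apply the Taylor formula c_k = f^(k)(a)/k!.
From the series, [(x - 5)^5] g = 1/15625; multiply by 5! = 120 to get 24/3125.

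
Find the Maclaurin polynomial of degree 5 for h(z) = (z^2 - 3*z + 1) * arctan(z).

Multiply each power in the prefactor through the base expansion.
h(0) = 0
h′(0) = 1
h′′(0) = -6
h′′′(0) = 4
h^(4)(0) = 24
h^(5)(0) = -16
The Taylor polynomial is Σ h^(k)(0)/k! · z^k.

-2*z^5/15 + z^4 + 2*z^3/3 - 3*z^2 + z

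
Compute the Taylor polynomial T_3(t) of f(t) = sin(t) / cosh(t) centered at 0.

-2*t^3/3 + t

Invert the denominator's series and multiply.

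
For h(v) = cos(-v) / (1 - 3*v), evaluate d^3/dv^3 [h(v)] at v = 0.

153

Expand 1/(denominator) as a geometric series and multiply by the numerator's series.
From the series, [v^3] h = 51/2; multiply by 3! = 6 to get 153.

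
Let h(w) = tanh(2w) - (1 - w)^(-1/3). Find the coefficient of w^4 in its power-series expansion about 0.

Expand each term separately and add.
[w^0] = -1;  [w^1] = 5/3;  [w^2] = -2/9;  [w^3] = -230/81;  [w^4] = -35/243.
So c_4 = h^(4)(0)/4! = -35/243.

-35/243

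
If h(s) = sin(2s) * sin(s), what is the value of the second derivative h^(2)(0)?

4

Multiply the two series term by term and collect like powers.
From the series, [s^2] h = 2; multiply by 2! = 2 to get 4.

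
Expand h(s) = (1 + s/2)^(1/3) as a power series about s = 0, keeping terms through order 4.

h(0) = 1
h′(0) = 1/6
h′′(0) = -1/18
h′′′(0) = 5/108
h^(4)(0) = -5/81
The Taylor polynomial is Σ h^(k)(0)/k! · s^k.

-5*s^4/1944 + 5*s^3/648 - s^2/36 + s/6 + 1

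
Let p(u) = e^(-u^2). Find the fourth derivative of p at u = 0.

Apply the Taylor formula c_k = f^(k)(a)/k!.
The coefficient of u^4 in the expansion is 1/2, so p^(4)(0) = 4! * (1/2) = 12.

12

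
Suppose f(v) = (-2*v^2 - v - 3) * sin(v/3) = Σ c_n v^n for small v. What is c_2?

Multiply each power in the prefactor through the base expansion.
f(0) = 0
f′(0) = -1
f′′(0) = -2/3

-1/3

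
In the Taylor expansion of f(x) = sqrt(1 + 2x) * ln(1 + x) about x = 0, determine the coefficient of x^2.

1/2

Multiply the two series term by term and collect like powers.
[x^0] = 0;  [x^1] = 1;  [x^2] = 1/2.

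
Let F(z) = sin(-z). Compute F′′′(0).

1

The coefficient of z^3 in the expansion is 1/6, so F′′′(0) = 3! * (1/6) = 1.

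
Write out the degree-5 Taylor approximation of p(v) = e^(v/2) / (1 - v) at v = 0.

Write out both Maclaurin series and multiply, keeping only the needed powers.
p(0) = 1
p′(0) = 3/2
p′′(0) = 13/4
p′′′(0) = 79/8
p^(4)(0) = 633/16
p^(5)(0) = 6331/32
Then c_k = p^(k)(0)/k! gives each Taylor coefficient.

6331*v^5/3840 + 211*v^4/128 + 79*v^3/48 + 13*v^2/8 + 3*v/2 + 1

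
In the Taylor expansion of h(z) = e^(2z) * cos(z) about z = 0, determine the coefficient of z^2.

3/2

Take the Cauchy product of the two expansions.
So c_2 = h′′(0)/2! = 3/2.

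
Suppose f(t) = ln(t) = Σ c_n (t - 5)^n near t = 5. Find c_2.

Apply the Taylor formula c_k = f^(k)(a)/k!.
[(t - 5)^0] = ln(5);  [(t - 5)^1] = 1/5;  [(t - 5)^2] = -1/50.
So c_2 = f′′(5)/2! = -1/50.

-1/50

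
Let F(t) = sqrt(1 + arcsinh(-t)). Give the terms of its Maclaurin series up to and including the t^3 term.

Compose series: expand the inner function first, then feed it into the outer expansion.
[t^0] = 1;  [t^1] = -1/2;  [t^2] = -1/8;  [t^3] = 1/48.

t^3/48 - t^2/8 - t/2 + 1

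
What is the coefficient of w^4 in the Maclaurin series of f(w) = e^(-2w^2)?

f(0) = 1
f′(0) = 0
f′′(0) = -4
f′′′(0) = 0
f^(4)(0) = 48
Then c_k = f^(k)(0)/k! gives each Taylor coefficient.

2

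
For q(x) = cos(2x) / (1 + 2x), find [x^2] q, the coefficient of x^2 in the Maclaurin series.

2

Multiply the two series term by term and collect like powers.
q(0) = 1
q′(0) = -2
q′′(0) = 4
So c_2 = q′′(0)/2! = 2.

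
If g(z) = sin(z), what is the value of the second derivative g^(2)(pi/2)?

-1

The coefficient of (z - pi/2)^2 in the expansion is -1/2, so g′′(pi/2) = 2! * (-1/2) = -1.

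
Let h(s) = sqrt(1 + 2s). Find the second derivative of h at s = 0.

-1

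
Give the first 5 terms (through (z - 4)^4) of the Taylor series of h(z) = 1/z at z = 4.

h(4) = 1/4
h′(4) = -1/16
h′′(4) = 1/32
h′′′(4) = -3/128
h^(4)(4) = 3/128

(z - 4)^4/1024 - (z - 4)^3/256 + (z - 4)^2/64 - (z - 4)/16 + 1/4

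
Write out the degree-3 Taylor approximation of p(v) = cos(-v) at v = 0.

1 - v^2/2

[v^0] = 1;  [v^1] = 0;  [v^2] = -1/2;  [v^3] = 0.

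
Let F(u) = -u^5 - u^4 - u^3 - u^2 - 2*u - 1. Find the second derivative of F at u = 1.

Compute the successive derivatives at the expansion point and divide by k!.
From the series, [(u - 1)^2] F = -20; multiply by 2! = 2 to get -40.

-40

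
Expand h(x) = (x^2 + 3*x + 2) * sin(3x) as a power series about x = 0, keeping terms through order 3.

-6*x^3 + 9*x^2 + 6*x

Multiply each power in the prefactor through the base expansion.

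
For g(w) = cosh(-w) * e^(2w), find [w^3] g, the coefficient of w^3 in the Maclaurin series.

7/3

Multiply the two series term by term and collect like powers.
[w^0] = 1;  [w^1] = 2;  [w^2] = 5/2;  [w^3] = 7/3.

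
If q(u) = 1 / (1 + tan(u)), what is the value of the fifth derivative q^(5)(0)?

-256

Use the geometric series for the reciprocal, then substitute.
From the series, [u^5] q = -32/15; multiply by 5! = 120 to get -256.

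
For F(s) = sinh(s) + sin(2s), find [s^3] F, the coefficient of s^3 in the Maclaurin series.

Expand each term separately and add.
F(0) = 0
F′(0) = 3
F′′(0) = 0
F′′′(0) = -7
Then c_k = F^(k)(0)/k! gives each Taylor coefficient.

-7/6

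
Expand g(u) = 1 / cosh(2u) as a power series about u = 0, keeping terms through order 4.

Divide the numerator series by the denominator series (power-series long division).
g(0) = 1
g′(0) = 0
g′′(0) = -4
g′′′(0) = 0
g^(4)(0) = 80
Then c_k = g^(k)(0)/k! gives each Taylor coefficient.

10*u^4/3 - 2*u^2 + 1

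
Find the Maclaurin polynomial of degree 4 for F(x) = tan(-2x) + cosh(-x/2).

x^4/384 - 8*x^3/3 + x^2/8 - 2*x + 1

Combine the two series term by term.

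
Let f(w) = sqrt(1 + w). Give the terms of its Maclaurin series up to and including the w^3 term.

w^3/16 - w^2/8 + w/2 + 1

f(0) = 1
f′(0) = 1/2
f′′(0) = -1/4
f′′′(0) = 3/8
Then c_k = f^(k)(0)/k! gives each Taylor coefficient.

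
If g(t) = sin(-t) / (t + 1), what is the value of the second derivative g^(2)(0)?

Expand 1/(denominator) as a geometric series and multiply by the numerator's series.
The coefficient of t^2 in the expansion is 1, so g′′(0) = 2! * (1) = 2.

2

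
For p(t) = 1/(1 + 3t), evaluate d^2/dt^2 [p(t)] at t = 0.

18

Apply the Taylor formula c_k = f^(k)(a)/k!.
From the series, [t^2] p = 9; multiply by 2! = 2 to get 18.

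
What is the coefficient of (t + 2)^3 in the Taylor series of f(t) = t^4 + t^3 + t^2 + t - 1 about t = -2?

f(-2) = 9
f′(-2) = -23
f′′(-2) = 38
f′′′(-2) = -42
So c_3 = f′′′(-2)/3! = -7.

-7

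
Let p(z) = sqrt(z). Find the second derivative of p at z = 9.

The coefficient of (z - 9)^2 in the expansion is -1/216, so p′′(9) = 2! * (-1/216) = -1/108.

-1/108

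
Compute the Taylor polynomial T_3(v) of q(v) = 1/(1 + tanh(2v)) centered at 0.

-16*v^3/3 + 4*v^2 - 2*v + 1

Plug the Maclaurin series of the inner function into that of the outer and collect terms.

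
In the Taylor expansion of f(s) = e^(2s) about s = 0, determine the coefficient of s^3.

4/3

f(0) = 1
f′(0) = 2
f′′(0) = 4
f′′′(0) = 8
So c_3 = f′′′(0)/3! = 4/3.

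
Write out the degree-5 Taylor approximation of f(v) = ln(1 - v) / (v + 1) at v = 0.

Expand 1/(denominator) as a geometric series and multiply by the numerator's series.
f(0) = 0
f′(0) = -1
f′′(0) = 1
f′′′(0) = -5
f^(4)(0) = 14
f^(5)(0) = -94
Dividing each by k! gives the coefficients c_0, ..., c_5.

-47*v^5/60 + 7*v^4/12 - 5*v^3/6 + v^2/2 - v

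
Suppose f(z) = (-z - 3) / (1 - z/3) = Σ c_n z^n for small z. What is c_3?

Shift and add copies of the series according to the polynomial's terms.
[z^0] = -3;  [z^1] = -2;  [z^2] = -2/3;  [z^3] = -2/9.
So c_3 = f′′′(0)/3! = -2/9.

-2/9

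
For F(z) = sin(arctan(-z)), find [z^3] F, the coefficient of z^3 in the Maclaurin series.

1/2

Let u equal the inner series; expand the outer function in u and truncate.
[z^0] = 0;  [z^1] = -1;  [z^2] = 0;  [z^3] = 1/2.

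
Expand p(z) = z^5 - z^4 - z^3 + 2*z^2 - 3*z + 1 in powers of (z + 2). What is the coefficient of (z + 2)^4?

-11

p(-2) = -25
p′(-2) = 89
p′′(-2) = -192
p′′′(-2) = 282
p^(4)(-2) = -264
Then c_k = p^(k)(-2)/k! gives each Taylor coefficient.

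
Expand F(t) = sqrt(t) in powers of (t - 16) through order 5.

F(16) = 4
F′(16) = 1/8
F′′(16) = -1/256
F′′′(16) = 3/8192
F^(4)(16) = -15/262144
F^(5)(16) = 105/8388608
The Taylor polynomial is Σ F^(k)(16)/k! · (t - 16)^k.

7*(t - 16)^5/67108864 - 5*(t - 16)^4/2097152 + (t - 16)^3/16384 - (t - 16)^2/512 + (t - 16)/8 + 4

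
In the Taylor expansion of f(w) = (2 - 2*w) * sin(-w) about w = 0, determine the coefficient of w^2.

2

Distribute the polynomial across the series and collect like powers.
So c_2 = f′′(0)/2! = 2.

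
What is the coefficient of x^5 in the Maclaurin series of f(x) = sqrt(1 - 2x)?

-7/8

[x^0] = 1;  [x^1] = -1;  [x^2] = -1/2;  [x^3] = -1/2;  [x^4] = -5/8;  [x^5] = -7/8.
So c_5 = f^(5)(0)/5! = -7/8.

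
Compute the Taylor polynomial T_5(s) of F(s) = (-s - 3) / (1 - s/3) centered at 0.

-2*s^5/81 - 2*s^4/27 - 2*s^3/9 - 2*s^2/3 - 2*s - 3

Multiply each power in the prefactor through the base expansion.
F(0) = -3
F′(0) = -2
F′′(0) = -4/3
F′′′(0) = -4/3
F^(4)(0) = -16/9
F^(5)(0) = -80/27
The Taylor polynomial is Σ F^(k)(0)/k! · s^k.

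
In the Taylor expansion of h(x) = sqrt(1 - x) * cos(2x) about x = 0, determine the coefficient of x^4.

Expand each factor separately, then convolve coefficients.
h(0) = 1
h′(0) = -1/2
h′′(0) = -17/4
h′′′(0) = 45/8
h^(4)(0) = 337/16
So c_4 = h^(4)(0)/4! = 337/384.

337/384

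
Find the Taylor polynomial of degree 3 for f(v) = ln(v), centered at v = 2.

(v - 2)^3/24 - (v - 2)^2/8 + (v - 2)/2 + ln(2)

f(2) = ln(2)
f′(2) = 1/2
f′′(2) = -1/4
f′′′(2) = 1/4
Dividing each by k! gives the coefficients c_0, ..., c_3.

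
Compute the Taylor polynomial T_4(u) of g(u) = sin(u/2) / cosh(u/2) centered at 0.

Write the quotient as an unknown series and match coefficients against numerator = denominator · series.
[u^0] = 0;  [u^1] = 1/2;  [u^2] = 0;  [u^3] = -1/12;  [u^4] = 0.

-u^3/12 + u/2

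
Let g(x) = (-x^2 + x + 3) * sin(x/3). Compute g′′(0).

Multiply each power in the prefactor through the base expansion.
The coefficient of x^2 in the expansion is 1/3, so g′′(0) = 2! * (1/3) = 2/3.

2/3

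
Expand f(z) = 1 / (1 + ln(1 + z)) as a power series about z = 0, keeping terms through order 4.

Write 1/(1+u) = 1 - u + u^2 - u^3 + ... and substitute the series for u.
[z^0] = 1;  [z^1] = -1;  [z^2] = 3/2;  [z^3] = -7/3;  [z^4] = 11/3.

11*z^4/3 - 7*z^3/3 + 3*z^2/2 - z + 1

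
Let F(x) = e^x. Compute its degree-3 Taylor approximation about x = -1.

[(x + 1)^0] = e^(-1);  [(x + 1)^1] = e^(-1);  [(x + 1)^2] = e^(-1)/2;  [(x + 1)^3] = e^(-1)/6.

(x + 1)^3*e^(-1)/6 + (x + 1)^2*e^(-1)/2 + (x + 1)*e^(-1) + e^(-1)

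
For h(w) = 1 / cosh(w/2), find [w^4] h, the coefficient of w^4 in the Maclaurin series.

5/384

Write the quotient as an unknown series and match coefficients against numerator = denominator · series.
h(0) = 1
h′(0) = 0
h′′(0) = -1/4
h′′′(0) = 0
h^(4)(0) = 5/16
Then c_k = h^(k)(0)/k! gives each Taylor coefficient.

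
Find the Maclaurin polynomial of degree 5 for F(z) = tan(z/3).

Use the known series and substitute for the argument.

2*z^5/3645 + z^3/81 + z/3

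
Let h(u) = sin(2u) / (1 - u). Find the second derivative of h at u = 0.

Expand each factor separately, then convolve coefficients.
The coefficient of u^2 in the expansion is 2, so h′′(0) = 2! * (2) = 4.

4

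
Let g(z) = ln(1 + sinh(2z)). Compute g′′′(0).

Plug the Maclaurin series of the inner function into that of the outer and collect terms.
The coefficient of z^3 in the expansion is 4, so g′′′(0) = 3! * (4) = 24.

24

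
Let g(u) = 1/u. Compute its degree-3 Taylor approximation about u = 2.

-(u - 2)^3/16 + (u - 2)^2/8 - (u - 2)/4 + 1/2

g(2) = 1/2
g′(2) = -1/4
g′′(2) = 1/4
g′′′(2) = -3/8
Then c_k = g^(k)(2)/k! gives each Taylor coefficient.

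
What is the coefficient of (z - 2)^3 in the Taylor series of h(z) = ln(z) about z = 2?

1/24

h(2) = ln(2)
h′(2) = 1/2
h′′(2) = -1/4
h′′′(2) = 1/4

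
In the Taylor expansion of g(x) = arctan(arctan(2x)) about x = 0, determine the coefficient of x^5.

352/15

Compose series: expand the inner function first, then feed it into the outer expansion.
[x^0] = 0;  [x^1] = 2;  [x^2] = 0;  [x^3] = -16/3;  [x^4] = 0;  [x^5] = 352/15.
So c_5 = g^(5)(0)/5! = 352/15.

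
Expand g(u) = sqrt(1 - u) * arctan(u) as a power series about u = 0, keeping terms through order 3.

-11*u^3/24 - u^2/2 + u

Take the Cauchy product of the two expansions.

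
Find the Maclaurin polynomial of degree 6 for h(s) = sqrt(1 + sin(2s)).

-s^6/720 + s^5/120 + s^4/24 - s^3/6 - s^2/2 + s + 1

Plug the Maclaurin series of the inner function into that of the outer and collect terms.
h(0) = 1
h′(0) = 1
h′′(0) = -1
h′′′(0) = -1
h^(4)(0) = 1
h^(5)(0) = 1
h^(6)(0) = -1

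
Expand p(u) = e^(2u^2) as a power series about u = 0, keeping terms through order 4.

Use the known series and substitute for the argument.
[u^0] = 1;  [u^1] = 0;  [u^2] = 2;  [u^3] = 0;  [u^4] = 2.

2*u^4 + 2*u^2 + 1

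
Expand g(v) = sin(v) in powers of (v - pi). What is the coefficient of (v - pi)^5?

-1/120

g(pi) = 0
g′(pi) = -1
g′′(pi) = 0
g′′′(pi) = 1
g^(4)(pi) = 0
g^(5)(pi) = -1
So c_5 = g^(5)(pi)/5! = -1/120.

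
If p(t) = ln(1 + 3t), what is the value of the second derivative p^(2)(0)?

-9

From the series, [t^2] p = -9/2; multiply by 2! = 2 to get -9.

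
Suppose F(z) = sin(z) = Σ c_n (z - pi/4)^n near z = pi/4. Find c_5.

sqrt(2)/240

Compute the successive derivatives at the expansion point and divide by k!.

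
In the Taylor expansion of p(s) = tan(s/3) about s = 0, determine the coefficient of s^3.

[s^0] = 0;  [s^1] = 1/3;  [s^2] = 0;  [s^3] = 1/81.

1/81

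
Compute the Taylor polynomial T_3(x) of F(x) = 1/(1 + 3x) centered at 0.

-27*x^3 + 9*x^2 - 3*x + 1

[x^0] = 1;  [x^1] = -3;  [x^2] = 9;  [x^3] = -27.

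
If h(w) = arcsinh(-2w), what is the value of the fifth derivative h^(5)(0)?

-288

Apply the Taylor formula c_k = f^(k)(a)/k!.
From the series, [w^5] h = -12/5; multiply by 5! = 120 to get -288.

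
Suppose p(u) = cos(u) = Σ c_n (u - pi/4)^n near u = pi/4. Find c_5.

-sqrt(2)/240

[(u - pi/4)^0] = sqrt(2)/2;  [(u - pi/4)^1] = -sqrt(2)/2;  [(u - pi/4)^2] = -sqrt(2)/4;  [(u - pi/4)^3] = sqrt(2)/12;  [(u - pi/4)^4] = sqrt(2)/48;  [(u - pi/4)^5] = -sqrt(2)/240.
So c_5 = p^(5)(pi/4)/5! = -sqrt(2)/240.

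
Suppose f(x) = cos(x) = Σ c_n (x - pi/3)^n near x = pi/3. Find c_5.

-sqrt(3)/240

[(x - pi/3)^0] = 1/2;  [(x - pi/3)^1] = -sqrt(3)/2;  [(x - pi/3)^2] = -1/4;  [(x - pi/3)^3] = sqrt(3)/12;  [(x - pi/3)^4] = 1/48;  [(x - pi/3)^5] = -sqrt(3)/240.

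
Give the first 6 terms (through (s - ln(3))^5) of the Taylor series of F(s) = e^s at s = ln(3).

(s - ln(3))^5/40 + (s - ln(3))^4/8 + (s - ln(3))^3/2 + 3*(s - ln(3))^2/2 + 3*(s - ln(3)) + 3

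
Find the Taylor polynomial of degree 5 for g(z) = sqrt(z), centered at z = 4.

Differentiate repeatedly and evaluate at the center.
g(4) = 2
g′(4) = 1/4
g′′(4) = -1/32
g′′′(4) = 3/256
g^(4)(4) = -15/2048
g^(5)(4) = 105/16384
The Taylor polynomial is Σ g^(k)(4)/k! · (z - 4)^k.

7*(z - 4)^5/131072 - 5*(z - 4)^4/16384 + (z - 4)^3/512 - (z - 4)^2/64 + (z - 4)/4 + 2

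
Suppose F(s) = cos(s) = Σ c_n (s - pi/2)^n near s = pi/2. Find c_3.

1/6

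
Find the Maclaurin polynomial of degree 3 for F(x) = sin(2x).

[x^0] = 0;  [x^1] = 2;  [x^2] = 0;  [x^3] = -4/3.

-4*x^3/3 + 2*x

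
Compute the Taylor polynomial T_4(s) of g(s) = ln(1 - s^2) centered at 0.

-s^4/2 - s^2

g(0) = 0
g′(0) = 0
g′′(0) = -2
g′′′(0) = 0
g^(4)(0) = -12
Then c_k = g^(k)(0)/k! gives each Taylor coefficient.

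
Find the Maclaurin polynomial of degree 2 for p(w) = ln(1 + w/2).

Compute the successive derivatives at the expansion point and divide by k!.

-w^2/8 + w/2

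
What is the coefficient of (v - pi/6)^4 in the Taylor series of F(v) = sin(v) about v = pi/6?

1/48

c_4 = F^(4)(pi/6)/4! = 1/48.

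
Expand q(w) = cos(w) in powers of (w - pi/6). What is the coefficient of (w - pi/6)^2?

-sqrt(3)/4

Differentiate repeatedly and evaluate at the center.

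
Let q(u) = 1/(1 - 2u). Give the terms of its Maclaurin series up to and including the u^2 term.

4*u^2 + 2*u + 1

q(0) = 1
q′(0) = 2
q′′(0) = 8
Dividing each by k! gives the coefficients c_0, ..., c_2.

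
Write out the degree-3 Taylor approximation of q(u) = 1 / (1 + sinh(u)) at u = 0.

-7*u^3/6 + u^2 - u + 1

Use the geometric series for the reciprocal, then substitute.
q(0) = 1
q′(0) = -1
q′′(0) = 2
q′′′(0) = -7
The Taylor polynomial is Σ q^(k)(0)/k! · u^k.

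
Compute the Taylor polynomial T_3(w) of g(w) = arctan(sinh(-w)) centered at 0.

Plug the Maclaurin series of the inner function into that of the outer and collect terms.
g(0) = 0
g′(0) = -1
g′′(0) = 0
g′′′(0) = 1

w^3/6 - w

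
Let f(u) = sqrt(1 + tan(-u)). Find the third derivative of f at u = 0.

-11/8

Plug the Maclaurin series of the inner function into that of the outer and collect terms.
The coefficient of u^3 in the expansion is -11/48, so f′′′(0) = 3! * (-11/48) = -11/8.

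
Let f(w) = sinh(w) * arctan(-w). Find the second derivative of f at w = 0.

-2

Expand each factor separately, then convolve coefficients.
The coefficient of w^2 in the expansion is -1, so f′′(0) = 2! * (-1) = -2.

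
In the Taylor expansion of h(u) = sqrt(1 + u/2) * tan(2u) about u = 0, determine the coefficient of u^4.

Write out both Maclaurin series and multiply, keeping only the needed powers.
h(0) = 0
h′(0) = 2
h′′(0) = 1
h′′′(0) = 125/8
h^(4)(0) = 131/8

131/192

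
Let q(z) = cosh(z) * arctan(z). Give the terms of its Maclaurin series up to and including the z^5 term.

3*z^5/40 + z^3/6 + z

Write out both Maclaurin series and multiply, keeping only the needed powers.
[z^0] = 0;  [z^1] = 1;  [z^2] = 0;  [z^3] = 1/6;  [z^4] = 0;  [z^5] = 3/40.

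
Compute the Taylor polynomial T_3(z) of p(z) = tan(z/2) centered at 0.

z^3/24 + z/2

Apply the Taylor formula c_k = f^(k)(a)/k!.
p(0) = 0
p′(0) = 1/2
p′′(0) = 0
p′′′(0) = 1/4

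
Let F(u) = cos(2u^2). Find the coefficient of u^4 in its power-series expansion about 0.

-2

F(0) = 1
F′(0) = 0
F′′(0) = 0
F′′′(0) = 0
F^(4)(0) = -48
The Taylor polynomial is Σ F^(k)(0)/k! · u^k.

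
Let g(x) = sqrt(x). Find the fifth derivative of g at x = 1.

105/32

From the series, [(x - 1)^5] g = 7/256; multiply by 5! = 120 to get 105/32.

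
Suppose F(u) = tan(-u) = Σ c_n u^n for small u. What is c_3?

Use the known series and substitute for the argument.
F(0) = 0
F′(0) = -1
F′′(0) = 0
F′′′(0) = -2
Dividing each by k! gives the coefficients c_0, ..., c_3.

-1/3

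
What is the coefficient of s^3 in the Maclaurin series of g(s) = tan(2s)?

g(0) = 0
g′(0) = 2
g′′(0) = 0
g′′′(0) = 16
Then c_k = g^(k)(0)/k! gives each Taylor coefficient.

8/3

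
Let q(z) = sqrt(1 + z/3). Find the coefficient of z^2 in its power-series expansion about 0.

q(0) = 1
q′(0) = 1/6
q′′(0) = -1/36

-1/72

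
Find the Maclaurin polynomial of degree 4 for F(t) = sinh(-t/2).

F(0) = 0
F′(0) = -1/2
F′′(0) = 0
F′′′(0) = -1/8
F^(4)(0) = 0

-t^3/48 - t/2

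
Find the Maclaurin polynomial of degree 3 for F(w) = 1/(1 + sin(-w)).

5*w^3/6 + w^2 + w + 1

Plug the Maclaurin series of the inner function into that of the outer and collect terms.
[w^0] = 1;  [w^1] = 1;  [w^2] = 1;  [w^3] = 5/6.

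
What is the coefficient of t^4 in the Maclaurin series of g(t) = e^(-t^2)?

g(0) = 1
g′(0) = 0
g′′(0) = -2
g′′′(0) = 0
g^(4)(0) = 12

1/2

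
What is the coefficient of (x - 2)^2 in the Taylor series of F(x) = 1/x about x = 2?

Compute the successive derivatives at the expansion point and divide by k!.
So c_2 = F′′(2)/2! = 1/8.

1/8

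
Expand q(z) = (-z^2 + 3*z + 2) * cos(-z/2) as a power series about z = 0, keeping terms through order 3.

Shift and add copies of the series according to the polynomial's terms.
q(0) = 2
q′(0) = 3
q′′(0) = -5/2
q′′′(0) = -9/4
Then c_k = q^(k)(0)/k! gives each Taylor coefficient.

-3*z^3/8 - 5*z^2/4 + 3*z + 2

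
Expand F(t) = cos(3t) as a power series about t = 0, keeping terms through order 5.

27*t^4/8 - 9*t^2/2 + 1

Apply the Taylor formula c_k = f^(k)(a)/k!.
[t^0] = 1;  [t^1] = 0;  [t^2] = -9/2;  [t^3] = 0;  [t^4] = 27/8;  [t^5] = 0.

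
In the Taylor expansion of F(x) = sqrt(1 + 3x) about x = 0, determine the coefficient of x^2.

Apply the Taylor formula c_k = f^(k)(a)/k!.
[x^0] = 1;  [x^1] = 3/2;  [x^2] = -9/8.

-9/8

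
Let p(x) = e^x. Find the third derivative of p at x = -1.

e^(-1)

Compute the successive derivatives at the expansion point and divide by k!.
The coefficient of (x + 1)^3 in the expansion is e^(-1)/6, so p′′′(-1) = 3! * (e^(-1)/6) = e^(-1).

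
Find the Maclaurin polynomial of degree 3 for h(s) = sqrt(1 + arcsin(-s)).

Plug the Maclaurin series of the inner function into that of the outer and collect terms.

-7*s^3/48 - s^2/8 - s/2 + 1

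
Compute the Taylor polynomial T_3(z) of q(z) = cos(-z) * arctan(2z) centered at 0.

-11*z^3/3 + 2*z

Multiply the two series term by term and collect like powers.
q(0) = 0
q′(0) = 2
q′′(0) = 0
q′′′(0) = -22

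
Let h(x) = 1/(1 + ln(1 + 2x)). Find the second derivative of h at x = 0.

12

Let u equal the inner series; expand the outer function in u and truncate.
The coefficient of x^2 in the expansion is 6, so h′′(0) = 2! * (6) = 12.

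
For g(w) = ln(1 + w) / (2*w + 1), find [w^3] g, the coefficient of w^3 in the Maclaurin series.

16/3

Expand 1/(denominator) as a geometric series and multiply by the numerator's series.
g(0) = 0
g′(0) = 1
g′′(0) = -5
g′′′(0) = 32
Dividing each by k! gives the coefficients c_0, ..., c_3.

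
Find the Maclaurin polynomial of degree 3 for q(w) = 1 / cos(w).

Write the quotient as an unknown series and match coefficients against numerator = denominator · series.

w^2/2 + 1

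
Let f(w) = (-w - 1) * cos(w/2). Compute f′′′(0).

Multiply each power in the prefactor through the base expansion.
From the series, [w^3] f = 1/8; multiply by 3! = 6 to get 3/4.

3/4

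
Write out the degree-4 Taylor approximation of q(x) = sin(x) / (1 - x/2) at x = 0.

Write out both Maclaurin series and multiply, keeping only the needed powers.
[x^0] = 0;  [x^1] = 1;  [x^2] = 1/2;  [x^3] = 1/12;  [x^4] = 1/24.

x^4/24 + x^3/12 + x^2/2 + x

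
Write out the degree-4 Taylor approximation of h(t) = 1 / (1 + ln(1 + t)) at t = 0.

11*t^4/3 - 7*t^3/3 + 3*t^2/2 - t + 1

Expand as Σ (-1)^k u^k with u equal to the inner function's series.
h(0) = 1
h′(0) = -1
h′′(0) = 3
h′′′(0) = -14
h^(4)(0) = 88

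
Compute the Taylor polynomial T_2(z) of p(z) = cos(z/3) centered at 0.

Differentiate repeatedly and evaluate at the center.
p(0) = 1
p′(0) = 0
p′′(0) = -1/9
Then c_k = p^(k)(0)/k! gives each Taylor coefficient.

1 - z^2/18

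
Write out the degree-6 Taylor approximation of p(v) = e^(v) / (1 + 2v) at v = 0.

Take the Cauchy product of the two expansions.
p(0) = 1
p′(0) = -1
p′′(0) = 5
p′′′(0) = -29
p^(4)(0) = 233
p^(5)(0) = -2329
p^(6)(0) = 27949

27949*v^6/720 - 2329*v^5/120 + 233*v^4/24 - 29*v^3/6 + 5*v^2/2 - v + 1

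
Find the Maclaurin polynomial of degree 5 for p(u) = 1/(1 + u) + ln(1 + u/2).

Expand each term separately and add.

-159*u^5/160 + 63*u^4/64 - 23*u^3/24 + 7*u^2/8 - u/2 + 1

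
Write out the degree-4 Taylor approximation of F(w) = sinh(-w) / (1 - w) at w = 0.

-7*w^4/6 - 7*w^3/6 - w^2 - w

Multiply the two series term by term and collect like powers.
F(0) = 0
F′(0) = -1
F′′(0) = -2
F′′′(0) = -7
F^(4)(0) = -28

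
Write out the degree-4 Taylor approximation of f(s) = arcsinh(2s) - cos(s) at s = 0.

-s^4/24 - 4*s^3/3 + s^2/2 + 2*s - 1

Expand each term separately and add.
f(0) = -1
f′(0) = 2
f′′(0) = 1
f′′′(0) = -8
f^(4)(0) = -1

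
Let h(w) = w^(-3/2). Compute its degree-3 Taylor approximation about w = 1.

-35*(w - 1)^3/16 + 15*(w - 1)^2/8 - 3*(w - 1)/2 + 1

h(1) = 1
h′(1) = -3/2
h′′(1) = 15/4
h′′′(1) = -105/8
The Taylor polynomial is Σ h^(k)(1)/k! · (w - 1)^k.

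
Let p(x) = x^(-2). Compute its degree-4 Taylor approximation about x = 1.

5*(x - 1)^4 - 4*(x - 1)^3 + 3*(x - 1)^2 - 2*(x - 1) + 1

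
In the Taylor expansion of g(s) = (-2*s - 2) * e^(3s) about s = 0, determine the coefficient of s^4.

-63/4

Multiply each power in the prefactor through the base expansion.
g(0) = -2
g′(0) = -8
g′′(0) = -30
g′′′(0) = -108
g^(4)(0) = -378
So c_4 = g^(4)(0)/4! = -63/4.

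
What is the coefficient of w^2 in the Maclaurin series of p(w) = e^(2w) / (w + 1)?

Use 1/(1 - r) = Σ r^k on the denominator, then take the Cauchy product.
p(0) = 1
p′(0) = 1
p′′(0) = 2

1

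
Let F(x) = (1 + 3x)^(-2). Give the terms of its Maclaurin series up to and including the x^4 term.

Compute the successive derivatives at the expansion point and divide by k!.

405*x^4 - 108*x^3 + 27*x^2 - 6*x + 1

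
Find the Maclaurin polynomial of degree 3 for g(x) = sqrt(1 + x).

x^3/16 - x^2/8 + x/2 + 1

g(0) = 1
g′(0) = 1/2
g′′(0) = -1/4
g′′′(0) = 3/8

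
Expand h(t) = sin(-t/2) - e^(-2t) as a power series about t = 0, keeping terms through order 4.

-2*t^4/3 + 65*t^3/48 - 2*t^2 + 3*t/2 - 1

Combine the two series term by term.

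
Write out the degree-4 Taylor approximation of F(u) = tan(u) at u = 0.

F(0) = 0
F′(0) = 1
F′′(0) = 0
F′′′(0) = 2
F^(4)(0) = 0
Dividing each by k! gives the coefficients c_0, ..., c_4.

u^3/3 + u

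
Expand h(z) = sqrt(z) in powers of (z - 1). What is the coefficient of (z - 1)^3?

Compute the successive derivatives at the expansion point and divide by k!.
[(z - 1)^0] = 1;  [(z - 1)^1] = 1/2;  [(z - 1)^2] = -1/8;  [(z - 1)^3] = 1/16.

1/16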